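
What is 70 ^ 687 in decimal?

70 = 0001000110
687 = 1010101111
XOR → 1011101001 = 745

745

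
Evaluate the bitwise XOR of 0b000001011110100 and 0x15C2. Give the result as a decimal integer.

5942

a = 0001011110100
0x15C2 = 1010111000010
XOR → 1011100110110 = 5942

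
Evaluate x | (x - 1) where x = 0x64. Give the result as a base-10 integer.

103

x = 1100100 = 100
x - 1 = 1100011
OR    = 1100111 = 103
(x | (x - 1) sets all bits below the lowest set bit.)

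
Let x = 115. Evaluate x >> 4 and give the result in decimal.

7

115 = 1110011
shift right by 4 → 0000111 = 7
(equivalently, floor(115 / 16))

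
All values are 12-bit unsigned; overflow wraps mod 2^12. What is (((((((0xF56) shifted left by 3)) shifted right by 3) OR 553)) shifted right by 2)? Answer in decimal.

0xF56 = 111101010110
→ shifted left by 3 (mod 2^12) → 101010110000 = 2736
→ shifted right by 3 → 000101010110 = 342
553 = 001000101001
→ OR → 001101111111 = 895
→ shifted right by 2 → 000011011111 = 223

223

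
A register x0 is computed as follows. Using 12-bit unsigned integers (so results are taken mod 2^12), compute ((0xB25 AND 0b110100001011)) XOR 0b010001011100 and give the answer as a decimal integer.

0xB25 = 101100100101
0b110100001011 = 110100001011
→ AND → 100100000001 = 2305
0b010001011100 = 010001011100
→ XOR → 110101011101 = 3421

3421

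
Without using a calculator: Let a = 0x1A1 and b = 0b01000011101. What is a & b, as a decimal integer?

1

0x1A1 = 0110100001
b = 1000011101
AND → 0000000001 = 1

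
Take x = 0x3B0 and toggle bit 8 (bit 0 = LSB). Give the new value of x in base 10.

x = 0001110110000
bit 8 is currently 1; toggle it via x ^ (1 << 8) = x ^ 256
→ 0001010110000 = 688

688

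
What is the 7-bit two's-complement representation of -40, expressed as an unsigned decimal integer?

40 in 7 bits: 0101000
Invert: 1010111
Add 1:  1011000 = 88
(Check: 2^7 - 40 = 128 - 40 = 88.)

88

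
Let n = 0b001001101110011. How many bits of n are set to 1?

8

n = 1001101110011
Count the 1s: 1 + 1 + 1 + 1 + 1 + 1 + 1 + 1 = 8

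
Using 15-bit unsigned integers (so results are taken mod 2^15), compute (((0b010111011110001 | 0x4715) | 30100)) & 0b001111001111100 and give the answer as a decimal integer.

0b010111011110001 = 010111011110001
0x4715 = 100011100010101
→ | → 110111111110101 = 28661
30100 = 111010110010100
→ | → 111111111110101 = 32757
0b001111001111100 = 001111001111100
→ & → 001111001110100 = 7796

7796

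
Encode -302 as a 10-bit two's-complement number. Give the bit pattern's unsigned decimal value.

302 in 10 bits: 0100101110
Invert: 1011010001
Add 1:  1011010010 = 722
(Check: 2^10 - 302 = 1024 - 302 = 722.)

722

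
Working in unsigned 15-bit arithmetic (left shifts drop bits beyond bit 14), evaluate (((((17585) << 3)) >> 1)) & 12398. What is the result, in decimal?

4164

17585 = 100010010110001
→ << 3 (mod 2^15) → 010010110001000 = 9608
→ >> 1 → 001001011000100 = 4804
12398 = 011000001101110
→ & → 001000001000100 = 4164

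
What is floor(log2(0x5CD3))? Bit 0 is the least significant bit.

0x5CD3 = 101110011010011
The topmost 1 is at position 14 (since 2^14 = 16384 ≤ 23763 < 32768).

14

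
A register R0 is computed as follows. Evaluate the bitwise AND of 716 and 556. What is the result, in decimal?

716 = 1011001100
556 = 1000101100
AND → 1000001100 = 524

524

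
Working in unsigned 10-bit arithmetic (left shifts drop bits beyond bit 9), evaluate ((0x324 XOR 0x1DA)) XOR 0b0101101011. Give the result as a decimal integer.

0x324 = 1100100100
0x1DA = 0111011010
→ XOR → 1011111110 = 766
0b0101101011 = 0101101011
→ XOR → 1110010101 = 917

917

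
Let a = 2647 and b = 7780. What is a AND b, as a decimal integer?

2628

2647 = 0101001010111
7780 = 1111001100100
AND → 0101001000100 = 2628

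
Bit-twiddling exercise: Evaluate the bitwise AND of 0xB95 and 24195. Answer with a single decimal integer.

0xB95 = 000101110010101
24195 = 101111010000011
AND → 000101010000001 = 2689

2689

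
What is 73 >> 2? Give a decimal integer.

18

73 = 1001001
shift right by 2 → 0010010 = 18
(equivalently, floor(73 / 4))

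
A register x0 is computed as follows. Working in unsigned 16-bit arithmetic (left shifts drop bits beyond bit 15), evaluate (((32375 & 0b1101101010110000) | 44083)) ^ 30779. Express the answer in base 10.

34312

32375 = 0111111001110111
0b1101101010110000 = 1101101010110000
→ & → 0101101000110000 = 23088
44083 = 1010110000110011
→ | → 1111111000110011 = 65075
30779 = 0111100000111011
→ ^ → 1000011000001000 = 34312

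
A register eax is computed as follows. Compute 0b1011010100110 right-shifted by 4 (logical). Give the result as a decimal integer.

362

x = 1011010100110
shift right by 4 → 0000101101010 = 362
(equivalently, floor(5798 / 16))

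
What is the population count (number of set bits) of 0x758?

6

0x758 = 11101011000
Count the 1s: 1 + 1 + 1 + 1 + 1 + 1 = 6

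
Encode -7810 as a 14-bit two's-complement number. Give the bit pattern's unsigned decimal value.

7810 in 14 bits: 01111010000010
Invert: 10000101111101
Add 1:  10000101111110 = 8574
(Check: 2^14 - 7810 = 16384 - 7810 = 8574.)

8574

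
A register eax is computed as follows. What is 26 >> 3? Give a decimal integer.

26 = 11010
shift right by 3 → 00011 = 3
(equivalently, floor(26 / 8))

3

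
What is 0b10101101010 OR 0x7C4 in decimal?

a = 10101101010
0x7C4 = 11111000100
 OR → 11111101110 = 2030

2030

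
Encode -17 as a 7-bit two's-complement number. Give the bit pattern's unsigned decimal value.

17 in 7 bits: 0010001
Invert: 1101110
Add 1:  1101111 = 111
(Check: 2^7 - 17 = 128 - 17 = 111.)

111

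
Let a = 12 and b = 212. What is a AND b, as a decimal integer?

12 = 00001100
212 = 11010100
AND → 00000100 = 4

4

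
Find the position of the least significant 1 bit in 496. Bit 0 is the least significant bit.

496 = 111110000
Trailing zeros: 4, so the lowest set bit is bit 4 (value 16).

4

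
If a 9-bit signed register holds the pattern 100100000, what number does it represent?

pattern = 100100000 (MSB is 1 ⇒ negative)
Invert: 011011111, add 1 → 011100000 = 224, so the value is -224.
(Equivalently: 288 - 2^9 = 288 - 512 = -224.)

-224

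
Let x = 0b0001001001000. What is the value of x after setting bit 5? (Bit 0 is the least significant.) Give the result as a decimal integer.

616

x = 0001001001000
bit 5 is currently 0; set it via x | (1 << 5) = x | 32
→ 0001001101000 = 616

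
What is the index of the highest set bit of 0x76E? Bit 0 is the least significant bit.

10

0x76E = 11101101110
The topmost 1 is at position 10 (since 2^10 = 1024 ≤ 1902 < 2048).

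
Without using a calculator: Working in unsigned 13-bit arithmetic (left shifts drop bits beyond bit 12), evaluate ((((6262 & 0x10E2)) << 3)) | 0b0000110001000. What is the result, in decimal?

6262 = 1100001110110
0x10E2 = 1000011100010
→ & → 1000001100010 = 4194
→ << 3 (mod 2^13) → 0001100010000 = 784
0b0000110001000 = 0000110001000
→ | → 0001110011000 = 920

920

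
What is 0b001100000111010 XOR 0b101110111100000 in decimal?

a = 001100000111010
b = 101110111100000
XOR → 100010111011010 = 17882

17882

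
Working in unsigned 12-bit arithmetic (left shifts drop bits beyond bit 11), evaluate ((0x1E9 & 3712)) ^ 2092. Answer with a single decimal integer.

0x1E9 = 000111101001
3712 = 111010000000
→ & → 000010000000 = 128
2092 = 100000101100
→ ^ → 100010101100 = 2220

2220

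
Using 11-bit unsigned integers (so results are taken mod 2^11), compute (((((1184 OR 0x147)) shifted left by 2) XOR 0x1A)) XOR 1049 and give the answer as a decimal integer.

927

1184 = 10010100000
0x147 = 00101000111
→ OR → 10111100111 = 1511
→ shifted left by 2 (mod 2^11) → 11110011100 = 1948
0x1A = 00000011010
→ XOR → 11110000110 = 1926
1049 = 10000011001
→ XOR → 01110011111 = 927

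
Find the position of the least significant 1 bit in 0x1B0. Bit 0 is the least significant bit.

4

0x1B0 = 110110000
Trailing zeros: 4, so the lowest set bit is bit 4 (value 16).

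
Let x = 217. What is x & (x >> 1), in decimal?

x = 11011001 = 217
x>>1 = 01101100
AND  = 01001000 = 72
(x & (x >> 1) has a 1 wherever x has two consecutive 1 bits.)

72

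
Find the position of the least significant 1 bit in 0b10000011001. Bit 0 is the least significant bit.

0b10000011001 = 10000011001
Trailing zeros: 0, so the lowest set bit is bit 0 (value 1).

0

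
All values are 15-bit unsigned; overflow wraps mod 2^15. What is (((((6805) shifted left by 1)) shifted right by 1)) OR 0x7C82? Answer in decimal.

6805 = 001101010010101
→ shifted left by 1 (mod 2^15) → 011010100101010 = 13610
→ shifted right by 1 → 001101010010101 = 6805
0x7C82 = 111110010000010
→ OR → 111111010010111 = 32407

32407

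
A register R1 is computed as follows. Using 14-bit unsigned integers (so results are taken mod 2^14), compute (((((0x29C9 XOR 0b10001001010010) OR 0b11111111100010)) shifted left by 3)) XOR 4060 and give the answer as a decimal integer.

0x29C9 = 10100111001001
0b10001001010010 = 10001001010010
→ XOR → 00101110011011 = 2971
0b11111111100010 = 11111111100010
→ OR → 11111111111011 = 16379
→ shifted left by 3 (mod 2^14) → 11111111011000 = 16344
4060 = 00111111011100
→ XOR → 11000000000100 = 12292

12292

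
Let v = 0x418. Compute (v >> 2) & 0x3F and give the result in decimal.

6

v = 10000011000
Shift right by 2: 100000110
Mask low 6 bits: 000110 = 6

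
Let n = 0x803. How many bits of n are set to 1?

3

0x803 = 100000000011
Count the 1s: 1 + 1 + 1 = 3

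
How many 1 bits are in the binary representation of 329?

329 = 101001001
Count the 1s: 1 + 1 + 1 + 1 = 4

4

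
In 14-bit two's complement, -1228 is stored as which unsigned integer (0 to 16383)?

15156

1228 in 14 bits: 00010011001100
Invert: 11101100110011
Add 1:  11101100110100 = 15156
(Check: 2^14 - 1228 = 16384 - 1228 = 15156.)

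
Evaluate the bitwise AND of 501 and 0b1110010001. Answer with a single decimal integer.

501 = 0111110101
b = 1110010001
AND → 0110010001 = 401

401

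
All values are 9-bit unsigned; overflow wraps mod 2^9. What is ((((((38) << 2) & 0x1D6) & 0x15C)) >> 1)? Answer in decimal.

38 = 000100110
→ << 2 (mod 2^9) → 010011000 = 152
0x1D6 = 111010110
→ & → 010010000 = 144
0x15C = 101011100
→ & → 000010000 = 16
→ >> 1 → 000001000 = 8

8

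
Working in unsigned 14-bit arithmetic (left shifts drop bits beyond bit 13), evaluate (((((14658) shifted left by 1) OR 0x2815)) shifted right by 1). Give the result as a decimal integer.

14658 = 11100101000010
→ shifted left by 1 (mod 2^14) → 11001010000100 = 12932
0x2815 = 10100000010101
→ OR → 11101010010101 = 14997
→ shifted right by 1 → 01110101001010 = 7498

7498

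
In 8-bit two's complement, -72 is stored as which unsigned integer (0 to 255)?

184

72 in 8 bits: 01001000
Invert: 10110111
Add 1:  10111000 = 184
(Check: 2^8 - 72 = 256 - 72 = 184.)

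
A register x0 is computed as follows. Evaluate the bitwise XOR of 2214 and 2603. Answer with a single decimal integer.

2214 = 100010100110
2603 = 101000101011
XOR → 001010001101 = 653

653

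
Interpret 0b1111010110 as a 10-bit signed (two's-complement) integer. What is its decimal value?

-42

pattern = 1111010110 (MSB is 1 ⇒ negative)
Invert: 0000101001, add 1 → 0000101010 = 42, so the value is -42.
(Equivalently: 982 - 2^10 = 982 - 1024 = -42.)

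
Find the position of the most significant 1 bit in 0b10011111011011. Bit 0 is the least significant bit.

13

0b10011111011011 = 10011111011011
The topmost 1 is at position 13 (since 2^13 = 8192 ≤ 10203 < 16384).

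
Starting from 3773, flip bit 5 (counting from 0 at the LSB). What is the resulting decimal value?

3741

x = 111010111101
bit 5 is currently 1; toggle it via x ^ (1 << 5) = x ^ 32
→ 111010011101 = 3741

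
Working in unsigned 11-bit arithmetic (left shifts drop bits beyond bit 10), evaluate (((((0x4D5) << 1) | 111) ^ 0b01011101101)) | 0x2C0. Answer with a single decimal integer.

0x4D5 = 10011010101
→ << 1 (mod 2^11) → 00110101010 = 426
111 = 00001101111
→ | → 00111101111 = 495
0b01011101101 = 01011101101
→ ^ → 01100000010 = 770
0x2C0 = 01011000000
→ | → 01111000010 = 962

962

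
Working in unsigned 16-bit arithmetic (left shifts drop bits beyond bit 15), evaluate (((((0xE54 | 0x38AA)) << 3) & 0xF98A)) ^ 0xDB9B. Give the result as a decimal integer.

0xE54 = 0000111001010100
0x38AA = 0011100010101010
→ | → 0011111011111110 = 16126
→ << 3 (mod 2^16) → 1111011111110000 = 63472
0xF98A = 1111100110001010
→ & → 1111000110000000 = 61824
0xDB9B = 1101101110011011
→ ^ → 0010101000011011 = 10779

10779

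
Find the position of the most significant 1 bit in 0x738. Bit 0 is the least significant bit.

0x738 = 11100111000
The topmost 1 is at position 10 (since 2^10 = 1024 ≤ 1848 < 2048).

10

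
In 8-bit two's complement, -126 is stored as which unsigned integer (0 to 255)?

126 in 8 bits: 01111110
Invert: 10000001
Add 1:  10000010 = 130
(Check: 2^8 - 126 = 256 - 126 = 130.)

130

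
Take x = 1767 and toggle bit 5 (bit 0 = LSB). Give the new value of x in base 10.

x = 00011011100111
bit 5 is currently 1; toggle it via x ^ (1 << 5) = x ^ 32
→ 00011011000111 = 1735

1735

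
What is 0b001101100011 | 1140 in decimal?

1911

a = 01101100011
1140 = 10001110100
 OR → 11101110111 = 1911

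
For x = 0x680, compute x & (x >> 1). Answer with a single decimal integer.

512

x = 11010000000 = 1664
x>>1 = 01101000000
AND  = 01000000000 = 512
(x & (x >> 1) has a 1 wherever x has two consecutive 1 bits.)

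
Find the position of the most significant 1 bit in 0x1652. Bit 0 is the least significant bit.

0x1652 = 1011001010010
The topmost 1 is at position 12 (since 2^12 = 4096 ≤ 5714 < 8192).

12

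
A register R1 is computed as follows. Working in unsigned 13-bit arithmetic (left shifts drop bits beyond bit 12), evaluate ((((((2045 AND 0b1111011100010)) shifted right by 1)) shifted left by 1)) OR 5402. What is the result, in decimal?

2045 = 0011111111101
0b1111011100010 = 1111011100010
→ AND → 0011011100000 = 1760
→ shifted right by 1 → 0001101110000 = 880
→ shifted left by 1 (mod 2^13) → 0011011100000 = 1760
5402 = 1010100011010
→ OR → 1011111111010 = 6138

6138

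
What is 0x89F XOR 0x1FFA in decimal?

0x89F = 0100010011111
0x1FFA = 1111111111010
XOR → 1011101100101 = 5989

5989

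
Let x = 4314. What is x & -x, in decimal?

2

x = 1000011011010 = 4314
-x (two's complement) = …0111100100110
AND   = 0000000000010 = 2
(x & -x isolates the lowest set bit of x.)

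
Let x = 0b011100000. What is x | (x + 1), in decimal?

x = 11100000 = 224
x + 1 = 11100001
OR    = 11100001 = 225
(x | (x + 1) sets the lowest cleared bit.)

225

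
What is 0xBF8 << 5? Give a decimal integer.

98048

0xBF8 = 00000101111111000
shift left by 5 → 10111111100000000 = 98048
(equivalently, 3064 × 2^5 = 3064 × 32)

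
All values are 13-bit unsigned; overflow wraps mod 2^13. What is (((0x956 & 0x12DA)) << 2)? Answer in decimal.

328

0x956 = 0100101010110
0x12DA = 1001011011010
→ & → 0000001010010 = 82
→ << 2 (mod 2^13) → 0000101001000 = 328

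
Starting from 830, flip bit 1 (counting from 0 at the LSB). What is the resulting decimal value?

828

x = 01100111110
bit 1 is currently 1; toggle it via x ^ (1 << 1) = x ^ 2
→ 01100111100 = 828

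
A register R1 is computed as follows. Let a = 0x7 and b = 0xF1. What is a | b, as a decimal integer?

0x7 = 00000111
0xF1 = 11110001
 OR → 11110111 = 247

247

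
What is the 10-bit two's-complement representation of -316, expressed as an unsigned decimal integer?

316 in 10 bits: 0100111100
Invert: 1011000011
Add 1:  1011000100 = 708
(Check: 2^10 - 316 = 1024 - 316 = 708.)

708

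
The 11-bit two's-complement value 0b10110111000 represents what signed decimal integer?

pattern = 10110111000 (MSB is 1 ⇒ negative)
Invert: 01001000111, add 1 → 01001001000 = 584, so the value is -584.
(Equivalently: 1464 - 2^11 = 1464 - 2048 = -584.)

-584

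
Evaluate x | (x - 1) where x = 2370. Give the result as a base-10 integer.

2371

x = 100101000010 = 2370
x - 1 = 100101000001
OR    = 100101000011 = 2371
(x | (x - 1) sets all bits below the lowest set bit.)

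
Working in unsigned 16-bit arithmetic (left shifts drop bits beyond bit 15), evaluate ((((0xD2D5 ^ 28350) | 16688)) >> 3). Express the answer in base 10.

0xD2D5 = 1101001011010101
28350 = 0110111010111110
→ ^ → 1011110001101011 = 48235
16688 = 0100000100110000
→ | → 1111110101111011 = 64891
→ >> 3 → 0001111110101111 = 8111

8111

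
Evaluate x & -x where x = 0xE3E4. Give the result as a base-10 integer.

4

x = 1110001111100100 = 58340
-x (two's complement) = …0001110000011100
AND   = 0000000000000100 = 4
(x & -x isolates the lowest set bit of x.)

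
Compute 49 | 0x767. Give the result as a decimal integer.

49 = 00000110001
0x767 = 11101100111
 OR → 11101110111 = 1911

1911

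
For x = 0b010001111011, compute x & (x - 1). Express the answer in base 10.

1146

x = 10001111011 = 1147
x - 1 = 10001111010
AND   = 10001111010 = 1146
(x & (x - 1) clears the lowest set bit of x.)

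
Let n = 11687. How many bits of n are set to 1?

9

11687 = 10110110100111
Count the 1s: 1 + 1 + 1 + 1 + 1 + 1 + 1 + 1 + 1 = 9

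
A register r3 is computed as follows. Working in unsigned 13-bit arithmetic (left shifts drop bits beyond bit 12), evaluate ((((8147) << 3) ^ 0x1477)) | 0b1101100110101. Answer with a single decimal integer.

7167

8147 = 1111111010011
→ << 3 (mod 2^13) → 1111010011000 = 7832
0x1477 = 1010001110111
→ ^ → 0101011101111 = 2799
0b1101100110101 = 1101100110101
→ | → 1101111111111 = 7167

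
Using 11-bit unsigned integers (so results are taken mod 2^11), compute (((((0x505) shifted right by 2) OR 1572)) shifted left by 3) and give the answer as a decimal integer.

0x505 = 10100000101
→ shifted right by 2 → 00101000001 = 321
1572 = 11000100100
→ OR → 11101100101 = 1893
→ shifted left by 3 (mod 2^11) → 01100101000 = 808

808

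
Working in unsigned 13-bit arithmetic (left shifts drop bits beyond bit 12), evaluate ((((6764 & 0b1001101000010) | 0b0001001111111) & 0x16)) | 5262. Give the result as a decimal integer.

6764 = 1101001101100
0b1001101000010 = 1001101000010
→ & → 1001001000000 = 4672
0b0001001111111 = 0001001111111
→ | → 1001001111111 = 4735
0x16 = 0000000010110
→ & → 0000000010110 = 22
5262 = 1010010001110
→ | → 1010010011110 = 5278

5278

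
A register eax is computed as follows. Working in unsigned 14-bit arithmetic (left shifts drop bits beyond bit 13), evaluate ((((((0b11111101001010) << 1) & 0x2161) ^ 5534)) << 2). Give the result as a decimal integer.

5752

0b11111101001010 = 11111101001010
→ << 1 (mod 2^14) → 11111010010100 = 16020
0x2161 = 10000101100001
→ & → 10000000000000 = 8192
5534 = 01010110011110
→ ^ → 11010110011110 = 13726
→ << 2 (mod 2^14) → 01011001111000 = 5752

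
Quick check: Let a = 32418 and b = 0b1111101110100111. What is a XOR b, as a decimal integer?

34053

32418 = 0111111010100010
b = 1111101110100111
XOR → 1000010100000101 = 34053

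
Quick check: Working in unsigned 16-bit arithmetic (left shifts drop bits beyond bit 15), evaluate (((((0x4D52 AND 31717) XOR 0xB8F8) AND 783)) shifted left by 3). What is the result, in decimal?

0x4D52 = 0100110101010010
31717 = 0111101111100101
→ AND → 0100100101000000 = 18752
0xB8F8 = 1011100011111000
→ XOR → 1111000110111000 = 61880
783 = 0000001100001111
→ AND → 0000000100001000 = 264
→ shifted left by 3 (mod 2^16) → 0000100001000000 = 2112

2112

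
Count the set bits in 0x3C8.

5

0x3C8 = 1111001000
Count the 1s: 1 + 1 + 1 + 1 + 1 = 5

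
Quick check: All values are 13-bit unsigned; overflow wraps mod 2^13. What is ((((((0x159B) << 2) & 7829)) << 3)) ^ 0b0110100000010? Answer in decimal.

7458

0x159B = 1010110011011
→ << 2 (mod 2^13) → 1011001101100 = 5740
7829 = 1111010010101
→ & → 1011000000100 = 5636
→ << 3 (mod 2^13) → 1000000100000 = 4128
0b0110100000010 = 0110100000010
→ ^ → 1110100100010 = 7458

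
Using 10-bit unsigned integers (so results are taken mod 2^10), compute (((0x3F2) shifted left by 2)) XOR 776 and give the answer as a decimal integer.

192

0x3F2 = 1111110010
→ shifted left by 2 (mod 2^10) → 1111001000 = 968
776 = 1100001000
→ XOR → 0011000000 = 192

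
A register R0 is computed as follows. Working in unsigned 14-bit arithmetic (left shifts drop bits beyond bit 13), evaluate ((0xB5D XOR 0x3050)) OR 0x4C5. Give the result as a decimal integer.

16333

0xB5D = 00101101011101
0x3050 = 11000001010000
→ XOR → 11101100001101 = 15117
0x4C5 = 00010011000101
→ OR → 11111111001101 = 16333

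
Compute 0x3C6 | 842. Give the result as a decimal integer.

974

0x3C6 = 1111000110
842 = 1101001010
 OR → 1111001110 = 974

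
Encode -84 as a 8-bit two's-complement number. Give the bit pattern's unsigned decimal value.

172

84 in 8 bits: 01010100
Invert: 10101011
Add 1:  10101100 = 172
(Check: 2^8 - 84 = 256 - 84 = 172.)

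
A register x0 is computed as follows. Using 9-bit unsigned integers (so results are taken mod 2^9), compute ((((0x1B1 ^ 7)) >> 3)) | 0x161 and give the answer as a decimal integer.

375

0x1B1 = 110110001
7 = 000000111
→ ^ → 110110110 = 438
→ >> 3 → 000110110 = 54
0x161 = 101100001
→ | → 101110111 = 375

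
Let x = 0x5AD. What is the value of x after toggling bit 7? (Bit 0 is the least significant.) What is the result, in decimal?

x = 10110101101
bit 7 is currently 1; toggle it via x ^ (1 << 7) = x ^ 128
→ 10100101101 = 1325

1325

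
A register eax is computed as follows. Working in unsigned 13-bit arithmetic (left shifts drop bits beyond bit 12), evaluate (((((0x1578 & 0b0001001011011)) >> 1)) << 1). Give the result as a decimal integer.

88

0x1578 = 1010101111000
0b0001001011011 = 0001001011011
→ & → 0000001011000 = 88
→ >> 1 → 0000000101100 = 44
→ << 1 (mod 2^13) → 0000001011000 = 88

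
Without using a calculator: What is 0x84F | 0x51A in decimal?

3423

0x84F = 100001001111
0x51A = 010100011010
 OR → 110101011111 = 3423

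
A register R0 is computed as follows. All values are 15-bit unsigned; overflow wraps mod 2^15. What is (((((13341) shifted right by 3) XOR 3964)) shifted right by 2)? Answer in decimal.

13341 = 011010000011101
→ shifted right by 3 → 000011010000011 = 1667
3964 = 000111101111100
→ XOR → 000100111111111 = 2559
→ shifted right by 2 → 000001001111111 = 639

639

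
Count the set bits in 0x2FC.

7

0x2FC = 1011111100
Count the 1s: 1 + 1 + 1 + 1 + 1 + 1 + 1 = 7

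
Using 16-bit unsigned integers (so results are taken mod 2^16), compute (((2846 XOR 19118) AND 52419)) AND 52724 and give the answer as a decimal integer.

16512

2846 = 0000101100011110
19118 = 0100101010101110
→ XOR → 0100000110110000 = 16816
52419 = 1100110011000011
→ AND → 0100000010000000 = 16512
52724 = 1100110111110100
→ AND → 0100000010000000 = 16512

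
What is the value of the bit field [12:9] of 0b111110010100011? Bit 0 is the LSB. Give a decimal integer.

v = 111110010100011
Shift right by 9: 111110
Mask low 4 bits: 1110 = 14

14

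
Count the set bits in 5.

2

5 = 101
Count the 1s: 1 + 1 = 2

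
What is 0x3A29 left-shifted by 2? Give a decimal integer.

59556

0x3A29 = 0011101000101001
shift left by 2 → 1110100010100100 = 59556
(equivalently, 14889 × 2^2 = 14889 × 4)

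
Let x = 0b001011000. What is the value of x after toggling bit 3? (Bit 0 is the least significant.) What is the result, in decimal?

x = 001011000
bit 3 is currently 1; toggle it via x ^ (1 << 3) = x ^ 8
→ 001010000 = 80

80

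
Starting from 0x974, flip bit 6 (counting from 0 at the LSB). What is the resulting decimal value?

x = 0100101110100
bit 6 is currently 1; toggle it via x ^ (1 << 6) = x ^ 64
→ 0100100110100 = 2356

2356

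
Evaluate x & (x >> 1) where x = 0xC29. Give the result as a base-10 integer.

1024

x = 110000101001 = 3113
x>>1 = 011000010100
AND  = 010000000000 = 1024
(x & (x >> 1) has a 1 wherever x has two consecutive 1 bits.)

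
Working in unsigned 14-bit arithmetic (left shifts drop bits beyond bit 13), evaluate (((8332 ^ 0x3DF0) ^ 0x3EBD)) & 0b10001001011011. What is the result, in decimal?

8332 = 10000010001100
0x3DF0 = 11110111110000
→ ^ → 01110101111100 = 7548
0x3EBD = 11111010111101
→ ^ → 10001111000001 = 9153
0b10001001011011 = 10001001011011
→ & → 10001001000001 = 8769

8769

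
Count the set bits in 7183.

7183 = 1110000001111
Count the 1s: 1 + 1 + 1 + 1 + 1 + 1 + 1 = 7

7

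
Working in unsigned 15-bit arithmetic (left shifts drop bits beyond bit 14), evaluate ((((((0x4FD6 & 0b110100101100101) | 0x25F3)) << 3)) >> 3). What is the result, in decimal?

0x4FD6 = 100111111010110
0b110100101100101 = 110100101100101
→ & → 100100101000100 = 18756
0x25F3 = 010010111110011
→ | → 110110111110111 = 28151
→ << 3 (mod 2^15) → 110111110111000 = 28600
→ >> 3 → 000110111110111 = 3575

3575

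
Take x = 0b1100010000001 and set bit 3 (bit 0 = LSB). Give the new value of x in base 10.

x = 1100010000001
bit 3 is currently 0; set it via x | (1 << 3) = x | 8
→ 1100010001001 = 6281

6281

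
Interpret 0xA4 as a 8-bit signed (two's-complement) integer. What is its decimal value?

pattern = 10100100 (MSB is 1 ⇒ negative)
Invert: 01011011, add 1 → 01011100 = 92, so the value is -92.
(Equivalently: 164 - 2^8 = 164 - 256 = -92.)

-92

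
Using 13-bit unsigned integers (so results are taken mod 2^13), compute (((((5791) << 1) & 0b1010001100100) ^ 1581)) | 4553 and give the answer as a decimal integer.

5065

5791 = 1011010011111
→ << 1 (mod 2^13) → 0110100111110 = 3390
0b1010001100100 = 1010001100100
→ & → 0010000100100 = 1060
1581 = 0011000101101
→ ^ → 0001000001001 = 521
4553 = 1000111001001
→ | → 1001111001001 = 5065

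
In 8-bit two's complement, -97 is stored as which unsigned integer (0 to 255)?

159

97 in 8 bits: 01100001
Invert: 10011110
Add 1:  10011111 = 159
(Check: 2^8 - 97 = 256 - 97 = 159.)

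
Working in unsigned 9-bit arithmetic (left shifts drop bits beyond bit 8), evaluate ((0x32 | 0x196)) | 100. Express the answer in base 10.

502

0x32 = 000110010
0x196 = 110010110
→ | → 110110110 = 438
100 = 001100100
→ | → 111110110 = 502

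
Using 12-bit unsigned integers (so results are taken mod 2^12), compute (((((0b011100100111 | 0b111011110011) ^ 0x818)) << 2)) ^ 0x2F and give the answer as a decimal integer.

0b011100100111 = 011100100111
0b111011110011 = 111011110011
→ | → 111111110111 = 4087
0x818 = 100000011000
→ ^ → 011111101111 = 2031
→ << 2 (mod 2^12) → 111110111100 = 4028
0x2F = 000000101111
→ ^ → 111110010011 = 3987

3987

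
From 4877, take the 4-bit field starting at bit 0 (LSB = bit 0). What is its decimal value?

13

v = 1001100001101
Shift right by 0: 1001100001101
Mask low 4 bits: 1101 = 13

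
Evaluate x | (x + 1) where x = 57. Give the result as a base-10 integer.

x = 111001 = 57
x + 1 = 111010
OR    = 111011 = 59
(x | (x + 1) sets the lowest cleared bit.)

59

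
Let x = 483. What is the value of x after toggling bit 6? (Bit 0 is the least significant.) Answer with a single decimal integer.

419

x = 0000111100011
bit 6 is currently 1; toggle it via x ^ (1 << 6) = x ^ 64
→ 0000110100011 = 419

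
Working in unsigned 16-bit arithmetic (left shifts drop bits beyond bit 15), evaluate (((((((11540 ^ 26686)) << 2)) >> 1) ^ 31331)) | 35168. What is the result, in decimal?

11540 = 0010110100010100
26686 = 0110100000111110
→ ^ → 0100010100101010 = 17706
→ << 2 (mod 2^16) → 0001010010101000 = 5288
→ >> 1 → 0000101001010100 = 2644
31331 = 0111101001100011
→ ^ → 0111000000110111 = 28727
35168 = 1000100101100000
→ | → 1111100101110111 = 63863

63863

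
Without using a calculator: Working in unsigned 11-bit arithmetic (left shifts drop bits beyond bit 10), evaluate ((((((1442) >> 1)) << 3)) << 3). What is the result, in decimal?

1442 = 10110100010
→ >> 1 → 01011010001 = 721
→ << 3 (mod 2^11) → 11010001000 = 1672
→ << 3 (mod 2^11) → 10001000000 = 1088

1088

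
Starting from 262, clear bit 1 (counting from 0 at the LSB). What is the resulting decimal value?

260

x = 100000110
bit 1 is currently 1; clear it via x & ~(1 << 1) = x & ~2
→ 100000100 = 260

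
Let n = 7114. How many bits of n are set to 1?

8

7114 = 1101111001010
Count the 1s: 1 + 1 + 1 + 1 + 1 + 1 + 1 + 1 = 8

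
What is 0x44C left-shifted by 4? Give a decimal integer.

0x44C = 000010001001100
shift left by 4 → 100010011000000 = 17600
(equivalently, 1100 × 2^4 = 1100 × 16)

17600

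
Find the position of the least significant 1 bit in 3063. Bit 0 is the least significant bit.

0

3063 = 101111110111
Trailing zeros: 0, so the lowest set bit is bit 0 (value 1).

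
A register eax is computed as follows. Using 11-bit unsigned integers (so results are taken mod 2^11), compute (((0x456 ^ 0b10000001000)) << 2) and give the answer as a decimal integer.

376

0x456 = 10001010110
0b10000001000 = 10000001000
→ ^ → 00001011110 = 94
→ << 2 (mod 2^11) → 00101111000 = 376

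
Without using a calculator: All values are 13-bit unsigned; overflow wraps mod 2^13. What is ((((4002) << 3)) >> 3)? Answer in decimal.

930

4002 = 0111110100010
→ << 3 (mod 2^13) → 1110100010000 = 7440
→ >> 3 → 0001110100010 = 930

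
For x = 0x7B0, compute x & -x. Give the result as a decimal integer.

16

x = 11110110000 = 1968
-x (two's complement) = …00001010000
AND   = 00000010000 = 16
(x & -x isolates the lowest set bit of x.)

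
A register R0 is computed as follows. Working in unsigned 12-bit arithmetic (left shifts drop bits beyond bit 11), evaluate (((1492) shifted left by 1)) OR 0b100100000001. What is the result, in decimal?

2985

1492 = 010111010100
→ shifted left by 1 (mod 2^12) → 101110101000 = 2984
0b100100000001 = 100100000001
→ OR → 101110101001 = 2985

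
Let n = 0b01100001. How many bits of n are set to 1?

3

n = 1100001
Count the 1s: 1 + 1 + 1 = 3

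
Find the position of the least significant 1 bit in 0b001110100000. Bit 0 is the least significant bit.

0b001110100000 = 1110100000
Trailing zeros: 5, so the lowest set bit is bit 5 (value 32).

5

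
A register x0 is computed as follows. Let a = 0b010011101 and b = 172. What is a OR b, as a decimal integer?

189

a = 10011101
172 = 10101100
 OR → 10111101 = 189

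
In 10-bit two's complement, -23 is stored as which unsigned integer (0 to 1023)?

1001

23 in 10 bits: 0000010111
Invert: 1111101000
Add 1:  1111101001 = 1001
(Check: 2^10 - 23 = 1024 - 23 = 1001.)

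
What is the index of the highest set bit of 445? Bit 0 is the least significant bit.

8

445 = 110111101
The topmost 1 is at position 8 (since 2^8 = 256 ≤ 445 < 512).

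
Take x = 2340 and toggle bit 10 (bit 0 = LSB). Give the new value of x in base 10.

3364

x = 100100100100
bit 10 is currently 0; toggle it via x ^ (1 << 10) = x ^ 1024
→ 110100100100 = 3364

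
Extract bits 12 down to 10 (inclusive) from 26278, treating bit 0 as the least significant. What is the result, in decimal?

1

v = 110011010100110
Shift right by 10: 11001
Mask low 3 bits: 001 = 1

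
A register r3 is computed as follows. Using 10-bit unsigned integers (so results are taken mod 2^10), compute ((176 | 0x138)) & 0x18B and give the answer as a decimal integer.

392

176 = 0010110000
0x138 = 0100111000
→ | → 0110111000 = 440
0x18B = 0110001011
→ & → 0110001000 = 392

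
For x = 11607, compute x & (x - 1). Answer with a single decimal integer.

11606

x = 10110101010111 = 11607
x - 1 = 10110101010110
AND   = 10110101010110 = 11606
(x & (x - 1) clears the lowest set bit of x.)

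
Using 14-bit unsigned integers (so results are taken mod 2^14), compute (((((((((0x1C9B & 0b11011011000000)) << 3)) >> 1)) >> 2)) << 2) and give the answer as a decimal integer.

0x1C9B = 01110010011011
0b11011011000000 = 11011011000000
→ & → 01010010000000 = 5248
→ << 3 (mod 2^14) → 10010000000000 = 9216
→ >> 1 → 01001000000000 = 4608
→ >> 2 → 00010010000000 = 1152
→ << 2 (mod 2^14) → 01001000000000 = 4608

4608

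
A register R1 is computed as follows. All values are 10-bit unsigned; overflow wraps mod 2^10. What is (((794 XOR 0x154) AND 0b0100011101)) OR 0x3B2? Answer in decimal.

958

794 = 1100011010
0x154 = 0101010100
→ XOR → 1001001110 = 590
0b0100011101 = 0100011101
→ AND → 0000001100 = 12
0x3B2 = 1110110010
→ OR → 1110111110 = 958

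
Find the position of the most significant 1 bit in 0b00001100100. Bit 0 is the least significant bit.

0b00001100100 = 1100100
The topmost 1 is at position 6 (since 2^6 = 64 ≤ 100 < 128).

6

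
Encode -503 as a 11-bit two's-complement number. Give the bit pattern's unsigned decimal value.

503 in 11 bits: 00111110111
Invert: 11000001000
Add 1:  11000001001 = 1545
(Check: 2^11 - 503 = 2048 - 503 = 1545.)

1545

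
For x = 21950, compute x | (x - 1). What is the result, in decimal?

21951

x = 101010110111110 = 21950
x - 1 = 101010110111101
OR    = 101010110111111 = 21951
(x | (x - 1) sets all bits below the lowest set bit.)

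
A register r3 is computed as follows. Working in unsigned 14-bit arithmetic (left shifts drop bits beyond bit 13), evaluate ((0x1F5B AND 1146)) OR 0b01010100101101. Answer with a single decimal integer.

0x1F5B = 01111101011011
1146 = 00010001111010
→ AND → 00010001011010 = 1114
0b01010100101101 = 01010100101101
→ OR → 01010101111111 = 5503

5503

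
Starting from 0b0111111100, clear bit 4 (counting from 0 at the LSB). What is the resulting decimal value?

492

x = 0111111100
bit 4 is currently 1; clear it via x & ~(1 << 4) = x & ~16
→ 0111101100 = 492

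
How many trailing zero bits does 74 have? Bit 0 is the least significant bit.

1

74 = 1001010
Trailing zeros: 1, so the lowest set bit is bit 1 (value 2).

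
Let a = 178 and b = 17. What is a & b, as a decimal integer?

16

178 = 10110010
17 = 00010001
AND → 00010000 = 16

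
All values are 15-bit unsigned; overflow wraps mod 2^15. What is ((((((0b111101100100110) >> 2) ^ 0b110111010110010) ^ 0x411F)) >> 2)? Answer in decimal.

0b111101100100110 = 111101100100110
→ >> 2 → 001111011001001 = 7881
0b110111010110010 = 110111010110010
→ ^ → 111000001111011 = 28795
0x411F = 100000100011111
→ ^ → 011000101100100 = 12644
→ >> 2 → 000110001011001 = 3161

3161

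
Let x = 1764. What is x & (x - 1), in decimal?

x = 11011100100 = 1764
x - 1 = 11011100011
AND   = 11011100000 = 1760
(x & (x - 1) clears the lowest set bit of x.)

1760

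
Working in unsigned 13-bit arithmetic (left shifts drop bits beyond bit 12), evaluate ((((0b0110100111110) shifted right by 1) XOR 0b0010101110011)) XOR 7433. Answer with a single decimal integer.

7909

0b0110100111110 = 0110100111110
→ shifted right by 1 → 0011010011111 = 1695
0b0010101110011 = 0010101110011
→ XOR → 0001111101100 = 1004
7433 = 1110100001001
→ XOR → 1111011100101 = 7909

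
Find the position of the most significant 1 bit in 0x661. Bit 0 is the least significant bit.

0x661 = 11001100001
The topmost 1 is at position 10 (since 2^10 = 1024 ≤ 1633 < 2048).

10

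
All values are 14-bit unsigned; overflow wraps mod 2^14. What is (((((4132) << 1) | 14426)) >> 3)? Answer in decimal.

1803

4132 = 01000000100100
→ << 1 (mod 2^14) → 10000001001000 = 8264
14426 = 11100001011010
→ | → 11100001011010 = 14426
→ >> 3 → 00011100001011 = 1803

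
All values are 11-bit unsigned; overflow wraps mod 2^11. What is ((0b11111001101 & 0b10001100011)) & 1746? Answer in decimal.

0b11111001101 = 11111001101
0b10001100011 = 10001100011
→ & → 10001000001 = 1089
1746 = 11011010010
→ & → 10001000000 = 1088

1088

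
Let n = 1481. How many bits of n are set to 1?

1481 = 10111001001
Count the 1s: 1 + 1 + 1 + 1 + 1 + 1 = 6

6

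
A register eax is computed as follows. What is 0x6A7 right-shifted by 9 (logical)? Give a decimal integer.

3

0x6A7 = 11010100111
shift right by 9 → 00000000011 = 3
(equivalently, floor(1703 / 512))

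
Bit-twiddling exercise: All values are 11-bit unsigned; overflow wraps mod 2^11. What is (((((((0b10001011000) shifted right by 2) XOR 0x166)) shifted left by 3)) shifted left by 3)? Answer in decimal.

1024

0b10001011000 = 10001011000
→ shifted right by 2 → 00100010110 = 278
0x166 = 00101100110
→ XOR → 00001110000 = 112
→ shifted left by 3 (mod 2^11) → 01110000000 = 896
→ shifted left by 3 (mod 2^11) → 10000000000 = 1024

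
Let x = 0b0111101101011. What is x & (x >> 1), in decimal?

x = 111101101011 = 3947
x>>1 = 011110110101
AND  = 011100100001 = 1825
(x & (x >> 1) has a 1 wherever x has two consecutive 1 bits.)

1825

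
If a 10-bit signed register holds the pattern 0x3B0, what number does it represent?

-80

pattern = 1110110000 (MSB is 1 ⇒ negative)
Invert: 0001001111, add 1 → 0001010000 = 80, so the value is -80.
(Equivalently: 944 - 2^10 = 944 - 1024 = -80.)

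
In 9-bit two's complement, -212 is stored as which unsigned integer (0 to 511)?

212 in 9 bits: 011010100
Invert: 100101011
Add 1:  100101100 = 300
(Check: 2^9 - 212 = 512 - 212 = 300.)

300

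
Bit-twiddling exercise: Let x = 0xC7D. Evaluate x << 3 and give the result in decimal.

0xC7D = 000110001111101
shift left by 3 → 110001111101000 = 25576
(equivalently, 3197 × 2^3 = 3197 × 8)

25576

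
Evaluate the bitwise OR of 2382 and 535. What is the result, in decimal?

2911

2382 = 100101001110
535 = 001000010111
 OR → 101101011111 = 2911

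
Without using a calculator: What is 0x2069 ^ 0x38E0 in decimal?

6281

0x2069 = 10000001101001
0x38E0 = 11100011100000
XOR → 01100010001001 = 6281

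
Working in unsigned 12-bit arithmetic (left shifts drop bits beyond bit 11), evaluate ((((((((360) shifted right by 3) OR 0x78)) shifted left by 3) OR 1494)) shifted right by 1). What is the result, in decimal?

360 = 000101101000
→ shifted right by 3 → 000000101101 = 45
0x78 = 000001111000
→ OR → 000001111101 = 125
→ shifted left by 3 (mod 2^12) → 001111101000 = 1000
1494 = 010111010110
→ OR → 011111111110 = 2046
→ shifted right by 1 → 001111111111 = 1023

1023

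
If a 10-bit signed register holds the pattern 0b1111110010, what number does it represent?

pattern = 1111110010 (MSB is 1 ⇒ negative)
Invert: 0000001101, add 1 → 0000001110 = 14, so the value is -14.
(Equivalently: 1010 - 2^10 = 1010 - 1024 = -14.)

-14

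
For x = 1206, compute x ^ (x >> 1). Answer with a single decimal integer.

1773

x = 10010110110 = 1206
x>>1 = 01001011011
XOR  = 11011101101 = 1773
(x ^ (x >> 1) gives the standard binary-reflected Gray code of x.)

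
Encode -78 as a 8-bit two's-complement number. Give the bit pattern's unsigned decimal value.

178

78 in 8 bits: 01001110
Invert: 10110001
Add 1:  10110010 = 178
(Check: 2^8 - 78 = 256 - 78 = 178.)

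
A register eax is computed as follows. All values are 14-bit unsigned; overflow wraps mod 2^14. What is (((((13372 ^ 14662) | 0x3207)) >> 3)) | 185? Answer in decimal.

2047

13372 = 11010000111100
14662 = 11100101000110
→ ^ → 00110101111010 = 3450
0x3207 = 11001000000111
→ | → 11111101111111 = 16255
→ >> 3 → 00011111101111 = 2031
185 = 00000010111001
→ | → 00011111111111 = 2047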